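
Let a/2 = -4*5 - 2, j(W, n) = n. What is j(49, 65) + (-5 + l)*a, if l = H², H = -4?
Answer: -419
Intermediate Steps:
l = 16 (l = (-4)² = 16)
a = -44 (a = 2*(-4*5 - 2) = 2*(-20 - 2) = 2*(-22) = -44)
j(49, 65) + (-5 + l)*a = 65 + (-5 + 16)*(-44) = 65 + 11*(-44) = 65 - 484 = -419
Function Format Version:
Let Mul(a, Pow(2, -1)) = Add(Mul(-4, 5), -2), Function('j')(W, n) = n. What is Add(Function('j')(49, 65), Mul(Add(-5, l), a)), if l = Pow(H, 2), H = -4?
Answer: -419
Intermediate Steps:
l = 16 (l = Pow(-4, 2) = 16)
a = -44 (a = Mul(2, Add(Mul(-4, 5), -2)) = Mul(2, Add(-20, -2)) = Mul(2, -22) = -44)
Add(Function('j')(49, 65), Mul(Add(-5, l), a)) = Add(65, Mul(Add(-5, 16), -44)) = Add(65, Mul(11, -44)) = Add(65, -484) = -419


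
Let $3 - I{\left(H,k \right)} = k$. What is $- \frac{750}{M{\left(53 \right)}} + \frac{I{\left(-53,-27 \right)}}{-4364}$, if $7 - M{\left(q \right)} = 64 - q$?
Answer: $\frac{204555}{1091} \approx 187.49$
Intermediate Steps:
$M{\left(q \right)} = -57 + q$ ($M{\left(q \right)} = 7 - \left(64 - q\right) = 7 + \left(-64 + q\right) = -57 + q$)
$I{\left(H,k \right)} = 3 - k$
$- \frac{750}{M{\left(53 \right)}} + \frac{I{\left(-53,-27 \right)}}{-4364} = - \frac{750}{-57 + 53} + \frac{3 - -27}{-4364} = - \frac{750}{-4} + \left(3 + 27\right) \left(- \frac{1}{4364}\right) = \left(-750\right) \left(- \frac{1}{4}\right) + 30 \left(- \frac{1}{4364}\right) = \frac{375}{2} - \frac{15}{2182} = \frac{204555}{1091}$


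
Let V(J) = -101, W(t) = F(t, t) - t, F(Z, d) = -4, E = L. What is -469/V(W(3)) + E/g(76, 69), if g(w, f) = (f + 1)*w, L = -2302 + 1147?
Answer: 67955/15352 ≈ 4.4265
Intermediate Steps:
L = -1155
E = -1155
g(w, f) = w*(1 + f) (g(w, f) = (1 + f)*w = w*(1 + f))
W(t) = -4 - t
-469/V(W(3)) + E/g(76, 69) = -469/(-101) - 1155*1/(76*(1 + 69)) = -469*(-1/101) - 1155/(76*70) = 469/101 - 1155/5320 = 469/101 - 1155*1/5320 = 469/101 - 33/152 = 67955/15352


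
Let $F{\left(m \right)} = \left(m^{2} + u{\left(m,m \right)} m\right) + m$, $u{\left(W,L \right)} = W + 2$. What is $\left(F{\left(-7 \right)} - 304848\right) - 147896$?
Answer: $-452667$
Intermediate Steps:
$u{\left(W,L \right)} = 2 + W$
$F{\left(m \right)} = m + m^{2} + m \left(2 + m\right)$ ($F{\left(m \right)} = \left(m^{2} + \left(2 + m\right) m\right) + m = \left(m^{2} + m \left(2 + m\right)\right) + m = m + m^{2} + m \left(2 + m\right)$)
$\left(F{\left(-7 \right)} - 304848\right) - 147896 = \left(- 7 \left(3 + 2 \left(-7\right)\right) - 304848\right) - 147896 = \left(- 7 \left(3 - 14\right) - 304848\right) - 147896 = \left(\left(-7\right) \left(-11\right) - 304848\right) - 147896 = \left(77 - 304848\right) - 147896 = -304771 - 147896 = -452667$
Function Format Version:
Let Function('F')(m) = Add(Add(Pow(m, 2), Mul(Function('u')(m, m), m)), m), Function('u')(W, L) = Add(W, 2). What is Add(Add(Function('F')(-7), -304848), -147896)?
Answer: -452667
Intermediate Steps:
Function('u')(W, L) = Add(2, W)
Function('F')(m) = Add(m, Pow(m, 2), Mul(m, Add(2, m))) (Function('F')(m) = Add(Add(Pow(m, 2), Mul(Add(2, m), m)), m) = Add(Add(Pow(m, 2), Mul(m, Add(2, m))), m) = Add(m, Pow(m, 2), Mul(m, Add(2, m))))
Add(Add(Function('F')(-7), -304848), -147896) = Add(Add(Mul(-7, Add(3, Mul(2, -7))), -304848), -147896) = Add(Add(Mul(-7, Add(3, -14)), -304848), -147896) = Add(Add(Mul(-7, -11), -304848), -147896) = Add(Add(77, -304848), -147896) = Add(-304771, -147896) = -452667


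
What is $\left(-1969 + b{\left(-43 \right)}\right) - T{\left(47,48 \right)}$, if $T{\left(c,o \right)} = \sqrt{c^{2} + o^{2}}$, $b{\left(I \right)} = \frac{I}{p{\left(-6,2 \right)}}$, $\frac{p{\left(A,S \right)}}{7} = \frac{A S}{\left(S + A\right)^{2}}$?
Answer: $- \frac{41177}{21} - \sqrt{4513} \approx -2028.0$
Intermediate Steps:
$p{\left(A,S \right)} = \frac{7 A S}{\left(A + S\right)^{2}}$ ($p{\left(A,S \right)} = 7 \frac{A S}{\left(S + A\right)^{2}} = 7 \frac{A S}{\left(A + S\right)^{2}} = \frac{7 A S}{\left(A + S\right)^{2}}$)
$b{\left(I \right)} = - \frac{4 I}{21}$ ($b{\left(I \right)} = \frac{I}{7 \left(-6\right) 2 \frac{1}{\left(-6 + 2\right)^{2}}} = \frac{I}{7 \left(-6\right) 2 \cdot \frac{1}{16}} = \frac{I}{- \frac{21}{4}} = I \left(- \frac{4}{21}\right) = - \frac{4 I}{21}$)
$\left(-1969 + b{\left(-43 \right)}\right) - T{\left(47,48 \right)} = \left(-1969 - - \frac{172}{21}\right) - \sqrt{47^{2} + 48^{2}} = \left(-1969 + \frac{172}{21}\right) - \sqrt{2209 + 2304} = - \frac{41177}{21} - \sqrt{4513}$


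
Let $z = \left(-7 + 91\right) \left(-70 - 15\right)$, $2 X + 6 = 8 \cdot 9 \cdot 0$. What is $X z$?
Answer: $21420$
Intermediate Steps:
$X = -3$ ($X = -3 + \frac{8 \cdot 9 \cdot 0}{2} = -3 + \frac{72 \cdot 0}{2} = -3 + \frac{1}{2} \cdot 0 = -3 + 0 = -3$)
$z = -7140$ ($z = 84 \left(-85\right) = -7140$)
$X z = \left(-3\right) \left(-7140\right) = 21420$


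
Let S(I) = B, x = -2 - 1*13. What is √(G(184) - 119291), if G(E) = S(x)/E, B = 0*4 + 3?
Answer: I*√1009678886/92 ≈ 345.39*I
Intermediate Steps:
B = 3 (B = 0 + 3 = 3)
x = -15 (x = -2 - 13 = -15)
S(I) = 3
G(E) = 3/E
√(G(184) - 119291) = √(3/184 - 119291) = √(-21949541/184) = I*√1009678886/92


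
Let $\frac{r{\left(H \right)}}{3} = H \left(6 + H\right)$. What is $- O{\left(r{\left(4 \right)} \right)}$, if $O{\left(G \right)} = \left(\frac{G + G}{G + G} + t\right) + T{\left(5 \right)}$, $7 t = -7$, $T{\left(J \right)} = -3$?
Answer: $3$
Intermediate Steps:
$t = -1$ ($t = \frac{1}{7} \left(-7\right) = -1$)
$r{\left(H \right)} = 3 H \left(6 + H\right)$
$O{\left(G \right)} = -3$ ($O{\left(G \right)} = \left(\frac{G + G}{G + G} - 1\right) - 3 = \left(\frac{2 G}{2 G} - 1\right) - 3 = \left(2 G \frac{1}{2 G} - 1\right) - 3 = \left(1 - 1\right) - 3 = 0 - 3 = -3$)
$- O{\left(r{\left(4 \right)} \right)} = \left(-1\right) \left(-3\right) = 3$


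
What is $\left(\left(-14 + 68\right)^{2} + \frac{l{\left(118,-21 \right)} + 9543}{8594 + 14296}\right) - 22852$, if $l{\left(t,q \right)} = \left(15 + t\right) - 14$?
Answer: $- \frac{228162689}{11445} \approx -19936.0$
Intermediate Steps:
$l{\left(t,q \right)} = 1 + t$
$\left(\left(-14 + 68\right)^{2} + \frac{l{\left(118,-21 \right)} + 9543}{8594 + 14296}\right) - 22852 = \left(\left(-14 + 68\right)^{2} + \frac{\left(1 + 118\right) + 9543}{8594 + 14296}\right) - 22852 = \left(54^{2} + \frac{119 + 9543}{22890}\right) - 22852 = \left(2916 + 9662 \cdot \frac{1}{22890}\right) - 22852 = \left(2916 + \frac{4831}{11445}\right) - 22852 = \frac{33378451}{11445} - 22852 = - \frac{228162689}{11445}$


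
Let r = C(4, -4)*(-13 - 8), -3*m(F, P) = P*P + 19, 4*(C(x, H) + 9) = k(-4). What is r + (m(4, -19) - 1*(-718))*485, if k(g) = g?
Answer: 861020/3 ≈ 2.8701e+5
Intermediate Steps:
C(x, H) = -10 (C(x, H) = -9 + (¼)*(-4) = -9 - 1 = -10)
m(F, P) = -19/3 - P²/3 (m(F, P) = -(P*P + 19)/3 = -(P² + 19)/3 = -(19 + P²)/3 = -19/3 - P²/3)
r = 210 (r = -10*(-13 - 8) = -10*(-21) = 210)
r + (m(4, -19) - 1*(-718))*485 = 210 + ((-19/3 - ⅓*(-19)²) - 1*(-718))*485 = 210 + ((-19/3 - ⅓*361) + 718)*485 = 210 + ((-19/3 - 361/3) + 718)*485 = 210 + (-380/3 + 718)*485 = 210 + (1774/3)*485 = 210 + 860390/3 = 861020/3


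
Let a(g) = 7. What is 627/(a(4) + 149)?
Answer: 209/52 ≈ 4.0192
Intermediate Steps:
627/(a(4) + 149) = 627/(7 + 149) = 627/156 = (1/156)*627 = 209/52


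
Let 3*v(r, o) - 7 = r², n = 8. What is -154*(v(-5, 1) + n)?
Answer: -8624/3 ≈ -2874.7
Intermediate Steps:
v(r, o) = 7/3 + r²/3
-154*(v(-5, 1) + n) = -154*((7/3 + (⅓)*(-5)²) + 8) = -154*((7/3 + (⅓)*25) + 8) = -154*((7/3 + 25/3) + 8) = -154*(32/3 + 8) = -154*56/3 = -8624/3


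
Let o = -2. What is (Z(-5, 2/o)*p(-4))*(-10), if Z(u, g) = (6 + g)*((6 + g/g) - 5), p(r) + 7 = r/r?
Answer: 600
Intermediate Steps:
p(r) = -6 (p(r) = -7 + r/r = -7 + 1 = -6)
Z(u, g) = 12 + 2*g (Z(u, g) = (6 + g)*((6 + 1) - 5) = (6 + g)*(7 - 5) = (6 + g)*2 = 12 + 2*g)
(Z(-5, 2/o)*p(-4))*(-10) = ((12 + 2*(2/(-2)))*(-6))*(-10) = ((12 + 2*(2*(-1/2)))*(-6))*(-10) = ((12 + 2*(-1))*(-6))*(-10) = ((12 - 2)*(-6))*(-10) = (10*(-6))*(-10) = -60*(-10) = 600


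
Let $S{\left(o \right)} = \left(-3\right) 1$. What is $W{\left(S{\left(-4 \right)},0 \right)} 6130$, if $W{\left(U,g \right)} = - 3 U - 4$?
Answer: $30650$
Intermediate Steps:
$S{\left(o \right)} = -3$
$W{\left(U,g \right)} = -4 - 3 U$
$W{\left(S{\left(-4 \right)},0 \right)} 6130 = \left(-4 - -9\right) 6130 = \left(-4 + 9\right) 6130 = 5 \cdot 6130 = 30650$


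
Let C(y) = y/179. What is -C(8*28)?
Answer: -224/179 ≈ -1.2514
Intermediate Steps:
C(y) = y/179 (C(y) = y*(1/179) = y/179)
-C(8*28) = -8*28/179 = -224/179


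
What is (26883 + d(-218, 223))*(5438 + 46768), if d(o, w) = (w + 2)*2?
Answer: 1426946598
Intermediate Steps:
d(o, w) = 4 + 2*w (d(o, w) = (2 + w)*2 = 4 + 2*w)
(26883 + d(-218, 223))*(5438 + 46768) = (26883 + (4 + 2*223))*(5438 + 46768) = (26883 + (4 + 446))*52206 = (26883 + 450)*52206 = 27333*52206 = 1426946598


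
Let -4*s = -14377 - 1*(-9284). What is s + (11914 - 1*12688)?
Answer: 1997/4 ≈ 499.25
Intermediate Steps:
s = 5093/4 (s = -(-14377 - 1*(-9284))/4 = -(-14377 + 9284)/4 = -1/4*(-5093) = 5093/4 ≈ 1273.3)
s + (11914 - 1*12688) = 5093/4 + (11914 - 1*12688) = 5093/4 + (11914 - 12688) = 5093/4 - 774 = 1997/4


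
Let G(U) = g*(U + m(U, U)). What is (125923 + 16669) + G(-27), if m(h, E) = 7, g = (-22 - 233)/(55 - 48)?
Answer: 1003244/7 ≈ 1.4332e+5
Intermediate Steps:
g = -255/7 ≈ -36.429
G(U) = -255 - 255*U/7 (G(U) = -255*(U + 7)/7 = -255*(7 + U)/7 = -255 - 255*U/7)
(125923 + 16669) + G(-27) = (125923 + 16669) + (-255 - 255/7*(-27)) = 142592 + (-255 + 6885/7) = 142592 + 5100/7 = 1003244/7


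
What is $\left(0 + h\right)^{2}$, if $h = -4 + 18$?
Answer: $196$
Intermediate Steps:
$h = 14$
$\left(0 + h\right)^{2} = \left(0 + 14\right)^{2} = 14^{2} = 196$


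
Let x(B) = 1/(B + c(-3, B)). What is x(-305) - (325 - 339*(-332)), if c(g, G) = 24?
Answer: -31717314/281 ≈ -1.1287e+5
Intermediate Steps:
x(B) = 1/(24 + B) (x(B) = 1/(B + 24) = 1/(24 + B))
x(-305) - (325 - 339*(-332)) = 1/(24 - 305) - (325 - 339*(-332)) = 1/(-281) - (325 + 112548) = -1/281 - 1*112873 = -1/281 - 112873 = -31717314/281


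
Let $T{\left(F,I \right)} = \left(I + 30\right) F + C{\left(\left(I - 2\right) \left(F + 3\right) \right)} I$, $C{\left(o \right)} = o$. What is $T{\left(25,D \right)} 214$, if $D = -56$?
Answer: $19322916$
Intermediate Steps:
$T{\left(F,I \right)} = F \left(30 + I\right) + I \left(-2 + I\right) \left(3 + F\right)$ ($T{\left(F,I \right)} = \left(I + 30\right) F + \left(I - 2\right) \left(F + 3\right) I = \left(30 + I\right) F + \left(-2 + I\right) \left(3 + F\right) I = F \left(30 + I\right) + I \left(-2 + I\right) \left(3 + F\right)$)
$T{\left(25,D \right)} 214 = \left(30 \cdot 25 + 25 \left(-56\right) - 56 \left(-6 - 50 + 3 \left(-56\right) + 25 \left(-56\right)\right)\right) 214 = \left(750 - 1400 - 56 \left(-6 - 50 - 168 - 1400\right)\right) 214 = \left(750 - 1400 - -90944\right) 214 = \left(750 - 1400 + 90944\right) 214 = 90294 \cdot 214 = 19322916$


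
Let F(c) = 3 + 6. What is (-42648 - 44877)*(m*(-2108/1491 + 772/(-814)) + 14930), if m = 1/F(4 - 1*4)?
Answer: -792969247172800/606837 ≈ -1.3067e+9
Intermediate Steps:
F(c) = 9
m = ⅑ (m = 1/9 = ⅑ ≈ 0.11111)
(-42648 - 44877)*(m*(-2108/1491 + 772/(-814)) + 14930) = (-42648 - 44877)*((-2108/1491 + 772/(-814))/9 + 14930) = -87525*((-2108*1/1491 + 772*(-1/814))/9 + 14930) = -87525*((-2108/1491 - 386/407)/9 + 14930) = -87525*((⅑)*(-1433482/606837) + 14930) = -87525*(-1433482/5461533 + 14930) = -87525*81539254208/5461533 = -792969247172800/606837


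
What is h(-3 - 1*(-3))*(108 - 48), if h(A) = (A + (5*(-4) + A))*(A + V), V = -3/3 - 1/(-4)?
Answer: 900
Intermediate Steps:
V = -¾ (V = -3*⅓ - 1*(-¼) = -1 + ¼ = -¾ ≈ -0.75000)
h(A) = (-20 + 2*A)*(-¾ + A) (h(A) = (A + (5*(-4) + A))*(A - ¾) = (A + (-20 + A))*(-¾ + A) = (-20 + 2*A)*(-¾ + A))
h(-3 - 1*(-3))*(108 - 48) = (15 + 2*(-3 - 1*(-3))² - 43*(-3 - 1*(-3))/2)*(108 - 48) = (15 + 2*(-3 + 3)² - 43*(-3 + 3)/2)*60 = (15 + 2*0² - 43/2*0)*60 = (15 + 2*0 + 0)*60 = (15 + 0 + 0)*60 = 15*60 = 900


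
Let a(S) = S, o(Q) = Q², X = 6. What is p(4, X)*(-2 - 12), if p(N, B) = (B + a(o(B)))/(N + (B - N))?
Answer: -98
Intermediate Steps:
p(N, B) = (B + B²)/B (p(N, B) = (B + B²)/(N + (B - N)) = (B + B²)/B)
p(4, X)*(-2 - 12) = (1 + 6)*(-2 - 12) = 7*(-14) = -98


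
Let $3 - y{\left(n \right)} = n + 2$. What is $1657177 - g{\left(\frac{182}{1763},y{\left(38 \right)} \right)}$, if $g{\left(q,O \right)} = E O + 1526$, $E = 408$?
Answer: $1670747$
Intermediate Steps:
$y{\left(n \right)} = 1 - n$ ($y{\left(n \right)} = 3 - \left(n + 2\right) = 3 - \left(2 + n\right) = 1 - n$)
$g{\left(q,O \right)} = 1526 + 408 O$ ($g{\left(q,O \right)} = 408 O + 1526 = 1526 + 408 O$)
$1657177 - g{\left(\frac{182}{1763},y{\left(38 \right)} \right)} = 1657177 - \left(1526 + 408 \left(1 - 38\right)\right) = 1657177 - \left(1526 + 408 \left(-37\right)\right) = 1657177 - \left(1526 - 15096\right) = 1657177 - -13570 = 1657177 + 13570 = 1670747$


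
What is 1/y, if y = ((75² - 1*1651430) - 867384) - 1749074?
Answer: -1/4262263 ≈ -2.3462e-7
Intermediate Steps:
y = -4262263 (y = ((5625 - 1651430) - 867384) - 1749074 = (-1645805 - 867384) - 1749074 = -2513189 - 1749074 = -4262263)
1/y = 1/(-4262263) = -1/4262263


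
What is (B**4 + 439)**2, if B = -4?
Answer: 483025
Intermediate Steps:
(B**4 + 439)**2 = ((-4)**4 + 439)**2 = (256 + 439)**2 = 695**2 = 483025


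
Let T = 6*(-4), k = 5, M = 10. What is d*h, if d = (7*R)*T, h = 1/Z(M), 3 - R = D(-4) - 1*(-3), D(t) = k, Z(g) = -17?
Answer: -840/17 ≈ -49.412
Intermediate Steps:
D(t) = 5
R = -5 (R = 3 - (5 - 1*(-3)) = 3 - (5 + 3) = 3 - 1*8 = 3 - 8 = -5)
T = -24
h = -1/17 (h = 1/(-17) = -1/17 ≈ -0.058824)
d = 840 (d = (7*(-5))*(-24) = -35*(-24) = 840)
d*h = 840*(-1/17) = -840/17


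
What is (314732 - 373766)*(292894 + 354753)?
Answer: -38233192998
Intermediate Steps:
(314732 - 373766)*(292894 + 354753) = -59034*647647 = -38233192998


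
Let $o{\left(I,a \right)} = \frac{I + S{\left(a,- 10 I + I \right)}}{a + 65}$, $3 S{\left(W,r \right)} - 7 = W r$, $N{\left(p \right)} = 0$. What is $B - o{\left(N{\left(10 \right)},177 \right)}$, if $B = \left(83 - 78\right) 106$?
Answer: $\frac{384773}{726} \approx 529.99$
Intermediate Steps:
$S{\left(W,r \right)} = \frac{7}{3} + \frac{W r}{3}$
$B = 530$ ($B = \left(83 - 78\right) 106 = 5 \cdot 106 = 530$)
$o{\left(I,a \right)} = \frac{\frac{7}{3} + I - 3 I a}{65 + a}$ ($o{\left(I,a \right)} = \frac{I + \left(\frac{7}{3} + \frac{a \left(- 10 I + I\right)}{3}\right)}{a + 65} = \frac{I + \left(\frac{7}{3} + \frac{a \left(- 9 I\right)}{3}\right)}{65 + a} = \frac{I - \left(- \frac{7}{3} + 3 I a\right)}{65 + a} = \frac{\frac{7}{3} + I - 3 I a}{65 + a}$)
$B - o{\left(N{\left(10 \right)},177 \right)} = 530 - \frac{\frac{7}{3} + 0 - 0 \cdot 177}{65 + 177} = 530 - \frac{\frac{7}{3} + 0 + 0}{242} = 530 - \frac{1}{242} \cdot \frac{7}{3} = 530 - \frac{7}{726} = \frac{384773}{726}$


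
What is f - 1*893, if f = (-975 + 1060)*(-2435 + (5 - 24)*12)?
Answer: -227248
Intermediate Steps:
f = -226355 (f = 85*(-2435 - 19*12) = 85*(-2435 - 228) = 85*(-2663) = -226355)
f - 1*893 = -226355 - 1*893 = -226355 - 893 = -227248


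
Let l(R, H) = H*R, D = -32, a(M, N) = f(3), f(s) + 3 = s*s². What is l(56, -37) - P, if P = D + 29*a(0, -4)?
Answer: -2736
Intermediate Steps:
f(s) = -3 + s³ (f(s) = -3 + s*s² = -3 + s³)
a(M, N) = 24 (a(M, N) = -3 + 3³ = -3 + 27 = 24)
P = 664 (P = -32 + 29*24 = -32 + 696 = 664)
l(56, -37) - P = -37*56 - 1*664 = -2072 - 664 = -2736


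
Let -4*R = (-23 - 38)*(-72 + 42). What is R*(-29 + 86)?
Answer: -52155/2 ≈ -26078.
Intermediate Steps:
R = -915/2 (R = -(-23 - 38)*(-72 + 42)/4 = -(-61)*(-30)/4 = -¼*1830 = -915/2 ≈ -457.50)
R*(-29 + 86) = -915*(-29 + 86)/2 = -915/2*57 = -52155/2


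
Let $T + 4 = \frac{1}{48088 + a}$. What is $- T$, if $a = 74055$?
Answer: $\frac{488571}{122143} \approx 4.0$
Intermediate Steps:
$T = - \frac{488571}{122143}$ ($T = -4 + \frac{1}{48088 + 74055} = -4 + \frac{1}{122143} = - \frac{488571}{122143} \approx -4.0$)
$- T = \left(-1\right) \left(- \frac{488571}{122143}\right) = \frac{488571}{122143}$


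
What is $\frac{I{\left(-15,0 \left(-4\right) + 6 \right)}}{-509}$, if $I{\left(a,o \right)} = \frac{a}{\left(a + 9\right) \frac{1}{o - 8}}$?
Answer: $\frac{5}{509} \approx 0.0098232$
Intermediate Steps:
$I{\left(a,o \right)} = \frac{a \left(-8 + o\right)}{9 + a}$ ($I{\left(a,o \right)} = \frac{a}{\left(9 + a\right) \frac{1}{-8 + o}} = \frac{a}{\frac{1}{-8 + o} \left(9 + a\right)} = a \frac{-8 + o}{9 + a} = \frac{a \left(-8 + o\right)}{9 + a}$)
$\frac{I{\left(-15,0 \left(-4\right) + 6 \right)}}{-509} = \frac{\left(-15\right) \frac{1}{9 - 15} \left(-8 + \left(0 \left(-4\right) + 6\right)\right)}{-509} = - \frac{15 \left(-8 + \left(0 + 6\right)\right)}{-6} \left(- \frac{1}{509}\right) = \left(-15\right) \left(- \frac{1}{6}\right) \left(-8 + 6\right) \left(- \frac{1}{509}\right) = \left(-15\right) \left(- \frac{1}{6}\right) \left(-2\right) \left(- \frac{1}{509}\right) = \left(-5\right) \left(- \frac{1}{509}\right) = \frac{5}{509}$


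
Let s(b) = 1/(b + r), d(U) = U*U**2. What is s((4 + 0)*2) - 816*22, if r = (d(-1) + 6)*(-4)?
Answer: -215425/12 ≈ -17952.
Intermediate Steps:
d(U) = U**3
r = -20 (r = ((-1)**3 + 6)*(-4) = (-1 + 6)*(-4) = 5*(-4) = -20)
s(b) = 1/(-20 + b) (s(b) = 1/(b - 20) = 1/(-20 + b))
s((4 + 0)*2) - 816*22 = 1/(-20 + (4 + 0)*2) - 816*22 = 1/(-20 + 4*2) - 136*132 = 1/(-20 + 8) - 17952 = 1/(-12) - 17952 = -1/12 - 17952 = -215425/12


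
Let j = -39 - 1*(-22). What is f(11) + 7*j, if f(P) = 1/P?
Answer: -1308/11 ≈ -118.91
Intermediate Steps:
j = -17 (j = -39 + 22 = -17)
f(P) = 1/P
f(11) + 7*j = 1/11 + 7*(-17) = 1/11 - 119 = -1308/11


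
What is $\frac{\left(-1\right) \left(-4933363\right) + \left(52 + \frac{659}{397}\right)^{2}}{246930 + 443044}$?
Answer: $\frac{388998113438}{54373056083} \approx 7.1542$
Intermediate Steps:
$\frac{\left(-1\right) \left(-4933363\right) + \left(52 + \frac{659}{397}\right)^{2}}{246930 + 443044} = \frac{4933363 + \left(52 + 659 \cdot \frac{1}{397}\right)^{2}}{689974} = \left(4933363 + \left(52 + \frac{659}{397}\right)^{2}\right) \frac{1}{689974} = \left(4933363 + \left(\frac{21303}{397}\right)^{2}\right) \frac{1}{689974} = \left(4933363 + \frac{453817809}{157609}\right) \frac{1}{689974} = \frac{777996226876}{157609} \cdot \frac{1}{689974} = \frac{388998113438}{54373056083}$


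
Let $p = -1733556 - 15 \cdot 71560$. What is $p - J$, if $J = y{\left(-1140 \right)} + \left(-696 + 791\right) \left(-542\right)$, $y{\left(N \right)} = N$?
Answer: $-2754326$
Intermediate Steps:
$p = -2806956$ ($p = -1733556 - 1073400 = -2806956$)
$J = -52630$ ($J = -1140 + \left(-696 + 791\right) \left(-542\right) = -1140 + 95 \left(-542\right) = -1140 - 51490 = -52630$)
$p - J = -2806956 - -52630 = -2806956 + 52630 = -2754326$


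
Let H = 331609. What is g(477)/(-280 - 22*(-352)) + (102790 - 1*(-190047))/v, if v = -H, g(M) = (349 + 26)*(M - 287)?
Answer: 3573567647/412521596 ≈ 8.6627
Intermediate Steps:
g(M) = -107625 + 375*M (g(M) = 375*(-287 + M) = -107625 + 375*M)
v = -331609 (v = -1*331609 = -331609)
g(477)/(-280 - 22*(-352)) + (102790 - 1*(-190047))/v = (-107625 + 375*477)/(-280 - 22*(-352)) + (102790 - 1*(-190047))/(-331609) = (-107625 + 178875)/(-280 + 7744) + (102790 + 190047)*(-1/331609) = 71250/7464 + 292837*(-1/331609) = 71250*(1/7464) - 292837/331609 = 11875/1244 - 292837/331609 = 3573567647/412521596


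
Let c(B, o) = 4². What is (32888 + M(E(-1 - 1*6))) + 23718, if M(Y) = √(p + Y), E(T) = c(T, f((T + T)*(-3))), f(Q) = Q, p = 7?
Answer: 56606 + √23 ≈ 56611.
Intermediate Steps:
c(B, o) = 16
E(T) = 16
M(Y) = √(7 + Y)
(32888 + M(E(-1 - 1*6))) + 23718 = (32888 + √(7 + 16)) + 23718 = (32888 + √23) + 23718 = 56606 + √23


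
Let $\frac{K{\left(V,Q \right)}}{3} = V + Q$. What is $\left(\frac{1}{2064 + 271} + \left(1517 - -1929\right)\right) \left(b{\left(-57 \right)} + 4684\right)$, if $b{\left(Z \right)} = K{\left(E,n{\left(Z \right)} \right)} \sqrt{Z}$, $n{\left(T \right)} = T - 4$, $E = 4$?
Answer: $\frac{37689389124}{2335} - \frac{1375936281 i \sqrt{57}}{2335} \approx 1.6141 \cdot 10^{7} - 4.4489 \cdot 10^{6} i$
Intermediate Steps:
$n{\left(T \right)} = -4 + T$
$K{\left(V,Q \right)} = 3 Q + 3 V$ ($K{\left(V,Q \right)} = 3 \left(V + Q\right) = 3 \left(Q + V\right) = 3 Q + 3 V$)
$b{\left(Z \right)} = 3 Z^{\frac{3}{2}}$ ($b{\left(Z \right)} = \left(3 \left(-4 + Z\right) + 3 \cdot 4\right) \sqrt{Z} = \left(\left(-12 + 3 Z\right) + 12\right) \sqrt{Z} = 3 Z \sqrt{Z} = 3 Z^{\frac{3}{2}}$)
$\left(\frac{1}{2064 + 271} + \left(1517 - -1929\right)\right) \left(b{\left(-57 \right)} + 4684\right) = \left(\frac{1}{2064 + 271} + \left(1517 - -1929\right)\right) \left(3 \left(-57\right)^{\frac{3}{2}} + 4684\right) = \left(\frac{1}{2335} + \left(1517 + 1929\right)\right) \left(3 \left(- 57 i \sqrt{57}\right) + 4684\right) = \left(\frac{1}{2335} + 3446\right) \left(- 171 i \sqrt{57} + 4684\right) = \frac{8046411 \left(4684 - 171 i \sqrt{57}\right)}{2335} = \frac{37689389124}{2335} - \frac{1375936281 i \sqrt{57}}{2335}$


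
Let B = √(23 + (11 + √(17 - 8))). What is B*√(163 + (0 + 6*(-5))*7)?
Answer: I*√1739 ≈ 41.701*I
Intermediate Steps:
B = √37 (B = √(23 + (11 + √9)) = √(23 + (11 + 3)) = √(23 + 14) = √37 ≈ 6.0828)
B*√(163 + (0 + 6*(-5))*7) = √37*√(163 + (0 + 6*(-5))*7) = √37*√(163 + (0 - 30)*7) = √37*√(163 - 30*7) = √37*√(163 - 210) = √37*√(-47) = √37*(I*√47) = I*√1739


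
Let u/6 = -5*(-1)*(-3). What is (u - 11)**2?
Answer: 10201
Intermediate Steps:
u = -90 (u = 6*(-5*(-1)*(-3)) = 6*(5*(-3)) = 6*(-15) = -90)
(u - 11)**2 = (-90 - 11)**2 = (-101)**2 = 10201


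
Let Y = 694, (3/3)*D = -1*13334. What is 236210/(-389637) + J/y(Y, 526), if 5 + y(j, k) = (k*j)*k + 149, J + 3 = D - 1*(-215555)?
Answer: -22638333571807/37407740748228 ≈ -0.60518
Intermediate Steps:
D = -13334 (D = -1*13334 = -13334)
J = 202218 (J = -3 + (-13334 - 1*(-215555)) = -3 + (-13334 + 215555) = -3 + 202221 = 202218)
y(j, k) = 144 + j*k² (y(j, k) = -5 + ((k*j)*k + 149) = -5 + ((j*k)*k + 149) = -5 + (j*k² + 149) = -5 + (149 + j*k²) = 144 + j*k²)
236210/(-389637) + J/y(Y, 526) = 236210/(-389637) + 202218/(144 + 694*526²) = 236210*(-1/389637) + 202218/(144 + 694*276676) = -236210/389637 + 202218/(144 + 192013144) = -236210/389637 + 202218/192013288 = -236210/389637 + 202218*(1/192013288) = -236210/389637 + 101109/96006644 = -22638333571807/37407740748228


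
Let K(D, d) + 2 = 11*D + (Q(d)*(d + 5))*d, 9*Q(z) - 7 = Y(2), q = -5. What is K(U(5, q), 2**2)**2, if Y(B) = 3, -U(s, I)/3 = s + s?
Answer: 85264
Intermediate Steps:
U(s, I) = -6*s (U(s, I) = -3*(s + s) = -6*s)
Q(z) = 10/9 (Q(z) = 7/9 + (1/9)*3 = 7/9 + 1/3 = 10/9)
K(D, d) = -2 + 11*D + d*(50/9 + 10*d/9) (K(D, d) = -2 + (11*D + (10*(d + 5)/9)*d) = -2 + (11*D + (10*(5 + d)/9)*d) = -2 + (11*D + (50/9 + 10*d/9)*d) = -2 + (11*D + d*(50/9 + 10*d/9)) = -2 + 11*D + d*(50/9 + 10*d/9))
K(U(5, q), 2**2)**2 = (-2 + 11*(-6*5) + 10*(2**2)**2/9 + (50/9)*2**2)**2 = (-2 + 11*(-30) + (10/9)*4**2 + (50/9)*4)**2 = (-2 - 330 + (10/9)*16 + 200/9)**2 = (-2 - 330 + 160/9 + 200/9)**2 = (-292)**2 = 85264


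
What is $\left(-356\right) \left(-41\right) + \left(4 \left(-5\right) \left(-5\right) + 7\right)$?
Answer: $14703$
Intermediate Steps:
$\left(-356\right) \left(-41\right) + \left(4 \left(-5\right) \left(-5\right) + 7\right) = 14596 + \left(\left(-20\right) \left(-5\right) + 7\right) = 14596 + \left(100 + 7\right) = 14596 + 107 = 14703$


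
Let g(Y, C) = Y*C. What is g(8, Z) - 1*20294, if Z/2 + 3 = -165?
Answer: -22982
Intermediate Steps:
Z = -336 (Z = -6 + 2*(-165) = -6 - 330 = -336)
g(Y, C) = C*Y
g(8, Z) - 1*20294 = -336*8 - 1*20294 = -2688 - 20294 = -22982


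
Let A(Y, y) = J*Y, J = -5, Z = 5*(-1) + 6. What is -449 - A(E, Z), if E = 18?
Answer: -359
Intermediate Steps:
Z = 1 (Z = -5 + 6 = 1)
A(Y, y) = -5*Y
-449 - A(E, Z) = -449 - (-5)*18 = -449 - 1*(-90) = -449 + 90 = -359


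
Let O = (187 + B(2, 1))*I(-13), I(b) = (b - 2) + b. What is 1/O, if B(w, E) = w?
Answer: -1/5292 ≈ -0.00018896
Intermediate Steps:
I(b) = -2 + 2*b (I(b) = (-2 + b) + b = -2 + 2*b)
O = -5292 (O = (187 + 2)*(-2 + 2*(-13)) = 189*(-2 - 26) = 189*(-28) = -5292)
1/O = 1/(-5292) = -1/5292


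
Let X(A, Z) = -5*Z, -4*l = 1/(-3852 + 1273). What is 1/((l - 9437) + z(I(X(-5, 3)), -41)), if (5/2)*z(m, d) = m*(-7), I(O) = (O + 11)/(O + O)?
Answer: -773700/7301695673 ≈ -0.00010596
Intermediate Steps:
l = 1/10316 (l = -1/(4*(-3852 + 1273)) = -¼/(-2579) = -¼*(-1/2579) = 1/10316 ≈ 9.6937e-5)
I(O) = (11 + O)/(2*O) (I(O) = (11 + O)/((2*O)) = (11 + O)*(1/(2*O)) = (11 + O)/(2*O))
z(m, d) = -14*m/5 (z(m, d) = 2*(m*(-7))/5 = 2*(-7*m)/5 = -14*m/5)
1/((l - 9437) + z(I(X(-5, 3)), -41)) = 1/((1/10316 - 9437) - 7*(11 - 5*3)/(5*((-5*3)))) = 1/(-97352091/10316 - 7*(11 - 15)/(5*(-15))) = 1/(-97352091/10316 - 7*(-1)*(-4)/(5*15)) = 1/(-97352091/10316 - 14/5*2/15) = 1/(-97352091/10316 - 28/75) = 1/(-7301695673/773700) = -773700/7301695673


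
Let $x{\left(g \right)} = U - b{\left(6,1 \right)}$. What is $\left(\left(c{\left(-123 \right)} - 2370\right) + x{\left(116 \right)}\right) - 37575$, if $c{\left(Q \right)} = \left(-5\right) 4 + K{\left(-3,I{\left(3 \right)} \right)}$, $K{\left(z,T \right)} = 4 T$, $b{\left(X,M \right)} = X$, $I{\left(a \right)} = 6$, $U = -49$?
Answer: $-39996$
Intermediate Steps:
$x{\left(g \right)} = -55$ ($x{\left(g \right)} = -49 - 6 = -55$)
$c{\left(Q \right)} = 4$ ($c{\left(Q \right)} = \left(-5\right) 4 + 4 \cdot 6 = -20 + 24 = 4$)
$\left(\left(c{\left(-123 \right)} - 2370\right) + x{\left(116 \right)}\right) - 37575 = \left(\left(4 - 2370\right) - 55\right) - 37575 = \left(-2366 - 55\right) - 37575 = -2421 - 37575 = -39996$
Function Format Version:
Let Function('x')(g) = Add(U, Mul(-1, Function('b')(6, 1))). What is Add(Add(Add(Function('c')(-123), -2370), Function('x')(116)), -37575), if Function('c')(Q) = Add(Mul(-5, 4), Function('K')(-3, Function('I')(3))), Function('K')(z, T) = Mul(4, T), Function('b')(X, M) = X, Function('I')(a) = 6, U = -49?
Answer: -39996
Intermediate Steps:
Function('x')(g) = -55 (Function('x')(g) = Add(-49, Mul(-1, 6)) = Add(-49, -6) = -55)
Function('c')(Q) = 4 (Function('c')(Q) = Add(Mul(-5, 4), Mul(4, 6)) = Add(-20, 24) = 4)
Add(Add(Add(Function('c')(-123), -2370), Function('x')(116)), -37575) = Add(Add(Add(4, -2370), -55), -37575) = Add(Add(-2366, -55), -37575) = Add(-2421, -37575) = -39996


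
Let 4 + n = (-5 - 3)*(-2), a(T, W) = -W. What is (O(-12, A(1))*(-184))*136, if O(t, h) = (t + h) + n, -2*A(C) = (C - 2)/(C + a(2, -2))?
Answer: -12512/3 ≈ -4170.7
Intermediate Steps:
n = 12 (n = -4 + (-5 - 3)*(-2) = -4 - 8*(-2) = -4 + 16 = 12)
A(C) = -(-2 + C)/(2*(2 + C)) (A(C) = -(C - 2)/(2*(C - 1*(-2))) = -(-2 + C)/(2*(C + 2)) = -(-2 + C)/(2*(2 + C)))
O(t, h) = 12 + h + t (O(t, h) = (t + h) + 12 = (h + t) + 12 = 12 + h + t)
(O(-12, A(1))*(-184))*136 = ((12 + (2 - 1*1)/(2*(2 + 1)) - 12)*(-184))*136 = ((12 + (1/2)*(2 - 1)/3 - 12)*(-184))*136 = ((12 + (1/2)*(1/3)*1 - 12)*(-184))*136 = ((12 + 1/6 - 12)*(-184))*136 = ((1/6)*(-184))*136 = -92/3*136 = -12512/3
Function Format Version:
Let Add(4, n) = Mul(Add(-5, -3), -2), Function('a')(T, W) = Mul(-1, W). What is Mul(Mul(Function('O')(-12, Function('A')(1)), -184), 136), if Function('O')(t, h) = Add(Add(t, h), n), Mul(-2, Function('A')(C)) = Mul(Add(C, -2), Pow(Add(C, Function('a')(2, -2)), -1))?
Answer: Rational(-12512, 3) ≈ -4170.7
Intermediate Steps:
n = 12 (n = Add(-4, Mul(Add(-5, -3), -2)) = Add(-4, Mul(-8, -2)) = Add(-4, 16) = 12)
Function('A')(C) = Mul(Rational(-1, 2), Pow(Add(2, C), -1), Add(-2, C)) (Function('A')(C) = Mul(Rational(-1, 2), Mul(Add(C, -2), Pow(Add(C, Mul(-1, -2)), -1))) = Mul(Rational(-1, 2), Mul(Add(-2, C), Pow(Add(C, 2), -1))) = Mul(Rational(-1, 2), Mul(Add(-2, C), Pow(Add(2, C), -1))) = Mul(Rational(-1, 2), Mul(Pow(Add(2, C), -1), Add(-2, C))) = Mul(Rational(-1, 2), Pow(Add(2, C), -1), Add(-2, C)))
Function('O')(t, h) = Add(12, h, t) (Function('O')(t, h) = Add(Add(t, h), 12) = Add(Add(h, t), 12) = Add(12, h, t))
Mul(Mul(Function('O')(-12, Function('A')(1)), -184), 136) = Mul(Mul(Add(12, Mul(Rational(1, 2), Pow(Add(2, 1), -1), Add(2, Mul(-1, 1))), -12), -184), 136) = Mul(Mul(Add(12, Mul(Rational(1, 2), Pow(3, -1), Add(2, -1)), -12), -184), 136) = Mul(Mul(Add(12, Mul(Rational(1, 2), Rational(1, 3), 1), -12), -184), 136) = Mul(Mul(Add(12, Rational(1, 6), -12), -184), 136) = Mul(Mul(Rational(1, 6), -184), 136) = Mul(Rational(-92, 3), 136) = Rational(-12512, 3)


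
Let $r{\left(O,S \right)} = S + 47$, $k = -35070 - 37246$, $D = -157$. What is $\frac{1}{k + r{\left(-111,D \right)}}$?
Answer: $- \frac{1}{72426} \approx -1.3807 \cdot 10^{-5}$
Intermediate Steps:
$k = -72316$
$r{\left(O,S \right)} = 47 + S$
$\frac{1}{k + r{\left(-111,D \right)}} = \frac{1}{-72316 + \left(47 - 157\right)} = \frac{1}{-72316 - 110} = \frac{1}{-72426} = - \frac{1}{72426}$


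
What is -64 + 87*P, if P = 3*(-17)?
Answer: -4501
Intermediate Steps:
P = -51
-64 + 87*P = -64 + 87*(-51) = -64 - 4437 = -4501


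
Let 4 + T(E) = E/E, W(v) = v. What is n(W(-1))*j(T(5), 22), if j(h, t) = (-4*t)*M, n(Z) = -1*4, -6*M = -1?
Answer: 176/3 ≈ 58.667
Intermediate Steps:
M = 1/6 (M = -1/6*(-1) = 1/6 ≈ 0.16667)
n(Z) = -4
T(E) = -3 (T(E) = -4 + E/E = -4 + 1 = -3)
j(h, t) = -2*t/3 (j(h, t) = -4*t*(1/6) = -2*t/3)
n(W(-1))*j(T(5), 22) = -(-8)*22/3 = -4*(-44/3) = 176/3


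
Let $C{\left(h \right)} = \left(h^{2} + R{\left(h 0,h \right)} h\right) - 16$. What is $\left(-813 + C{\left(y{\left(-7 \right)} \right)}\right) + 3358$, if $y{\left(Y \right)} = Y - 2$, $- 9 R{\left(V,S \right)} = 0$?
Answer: $2610$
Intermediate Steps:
$R{\left(V,S \right)} = 0$ ($R{\left(V,S \right)} = \left(- \frac{1}{9}\right) 0 = 0$)
$y{\left(Y \right)} = -2 + Y$
$C{\left(h \right)} = -16 + h^{2}$ ($C{\left(h \right)} = \left(h^{2} + 0 h\right) - 16 = \left(h^{2} + 0\right) - 16 = h^{2} - 16 = -16 + h^{2}$)
$\left(-813 + C{\left(y{\left(-7 \right)} \right)}\right) + 3358 = \left(-813 - \left(16 - \left(-2 - 7\right)^{2}\right)\right) + 3358 = \left(-813 - \left(16 - \left(-9\right)^{2}\right)\right) + 3358 = \left(-813 + \left(-16 + 81\right)\right) + 3358 = \left(-813 + 65\right) + 3358 = -748 + 3358 = 2610$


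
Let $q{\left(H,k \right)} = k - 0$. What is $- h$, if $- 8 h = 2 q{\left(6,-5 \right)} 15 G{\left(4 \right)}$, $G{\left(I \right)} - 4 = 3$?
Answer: $- \frac{525}{4} \approx -131.25$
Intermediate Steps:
$G{\left(I \right)} = 7$ ($G{\left(I \right)} = 4 + 3 = 7$)
$q{\left(H,k \right)} = k$ ($q{\left(H,k \right)} = k + 0 = k$)
$h = \frac{525}{4}$ ($h = - \frac{2 \left(-5\right) 15 \cdot 7}{8} = - \frac{\left(-10\right) 15 \cdot 7}{8} = - \frac{\left(-150\right) 7}{8} = \left(- \frac{1}{8}\right) \left(-1050\right) = \frac{525}{4} \approx 131.25$)
$- h = \left(-1\right) \frac{525}{4} = - \frac{525}{4}$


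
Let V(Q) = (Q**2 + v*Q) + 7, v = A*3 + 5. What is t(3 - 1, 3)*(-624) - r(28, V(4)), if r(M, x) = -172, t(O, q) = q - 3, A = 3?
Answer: 172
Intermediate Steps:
t(O, q) = -3 + q
v = 14 (v = 3*3 + 5 = 9 + 5 = 14)
V(Q) = 7 + Q**2 + 14*Q (V(Q) = (Q**2 + 14*Q) + 7 = 7 + Q**2 + 14*Q)
t(3 - 1, 3)*(-624) - r(28, V(4)) = (-3 + 3)*(-624) - 1*(-172) = 0*(-624) + 172 = 0 + 172 = 172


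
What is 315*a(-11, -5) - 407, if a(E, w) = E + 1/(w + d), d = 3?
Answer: -8059/2 ≈ -4029.5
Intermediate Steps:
a(E, w) = E + 1/(3 + w) (a(E, w) = E + 1/(w + 3) = E + 1/(3 + w))
315*a(-11, -5) - 407 = 315*((1 + 3*(-11) - 11*(-5))/(3 - 5)) - 407 = 315*((1 - 33 + 55)/(-2)) - 407 = 315*(-1/2*23) - 407 = 315*(-23/2) - 407 = -7245/2 - 407 = -8059/2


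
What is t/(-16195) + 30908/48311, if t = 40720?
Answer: -293333772/156479329 ≈ -1.8746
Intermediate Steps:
t/(-16195) + 30908/48311 = 40720/(-16195) + 30908/48311 = 40720*(-1/16195) + 30908*(1/48311) = -8144/3239 + 30908/48311 = -293333772/156479329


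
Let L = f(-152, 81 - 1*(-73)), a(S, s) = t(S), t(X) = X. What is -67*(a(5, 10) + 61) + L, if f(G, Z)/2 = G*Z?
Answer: -51238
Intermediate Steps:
a(S, s) = S
f(G, Z) = 2*G*Z (f(G, Z) = 2*(G*Z) = 2*G*Z)
L = -46816 (L = 2*(-152)*(81 - 1*(-73)) = 2*(-152)*(81 + 73) = 2*(-152)*154 = -46816)
-67*(a(5, 10) + 61) + L = -67*(5 + 61) - 46816 = -67*66 - 46816 = -4422 - 46816 = -51238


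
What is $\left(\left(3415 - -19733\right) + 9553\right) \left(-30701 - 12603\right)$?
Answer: $-1416084104$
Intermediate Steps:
$\left(\left(3415 - -19733\right) + 9553\right) \left(-30701 - 12603\right) = \left(\left(3415 + 19733\right) + 9553\right) \left(-43304\right) = \left(23148 + 9553\right) \left(-43304\right) = 32701 \left(-43304\right) = -1416084104$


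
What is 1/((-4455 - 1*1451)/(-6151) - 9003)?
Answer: -6151/55371547 ≈ -0.00011109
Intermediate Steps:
1/((-4455 - 1*1451)/(-6151) - 9003) = 1/((-4455 - 1451)*(-1/6151) - 9003) = 1/(-5906*(-1/6151) - 9003) = 1/(5906/6151 - 9003) = 1/(-55371547/6151) = -6151/55371547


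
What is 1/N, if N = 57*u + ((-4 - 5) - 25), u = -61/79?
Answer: -79/6163 ≈ -0.012818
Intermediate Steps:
u = -61/79 (u = -61*1/79 = -61/79 ≈ -0.77215)
N = -6163/79 (N = 57*(-61/79) + ((-4 - 5) - 25) = -3477/79 + (-9 - 25) = -3477/79 - 34 = -6163/79 ≈ -78.013)
1/N = 1/(-6163/79) = -79/6163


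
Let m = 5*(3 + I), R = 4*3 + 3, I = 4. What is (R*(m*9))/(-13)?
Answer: -4725/13 ≈ -363.46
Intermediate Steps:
R = 15 (R = 12 + 3 = 15)
m = 35 (m = 5*(3 + 4) = 5*7 = 35)
(R*(m*9))/(-13) = (15*(35*9))/(-13) = (15*315)*(-1/13) = 4725*(-1/13) = -4725/13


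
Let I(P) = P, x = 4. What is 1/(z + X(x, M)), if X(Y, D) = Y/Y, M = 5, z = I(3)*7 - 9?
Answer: 1/13 ≈ 0.076923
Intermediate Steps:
z = 12 (z = 3*7 - 9 = 21 - 9 = 12)
X(Y, D) = 1
1/(z + X(x, M)) = 1/(12 + 1) = 1/13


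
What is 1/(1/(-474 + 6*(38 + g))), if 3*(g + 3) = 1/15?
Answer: -3958/15 ≈ -263.87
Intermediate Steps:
g = -134/45 (g = -3 + (1/3)/15 = -3 + (1/3)*(1/15) = -3 + 1/45 = -134/45 ≈ -2.9778)
1/(1/(-474 + 6*(38 + g))) = 1/(1/(-474 + 6*(38 - 134/45))) = 1/(1/(-474 + 6*(1576/45))) = 1/(1/(-474 + 3152/15)) = 1/(1/(-3958/15)) = 1/(-15/3958) = -3958/15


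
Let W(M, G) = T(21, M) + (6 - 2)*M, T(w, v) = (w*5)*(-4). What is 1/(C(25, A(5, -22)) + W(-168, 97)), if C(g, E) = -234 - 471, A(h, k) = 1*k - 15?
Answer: -1/1797 ≈ -0.00055648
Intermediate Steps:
A(h, k) = -15 + k (A(h, k) = k - 15 = -15 + k)
C(g, E) = -705
T(w, v) = -20*w (T(w, v) = (5*w)*(-4) = -20*w)
W(M, G) = -420 + 4*M (W(M, G) = -20*21 + (6 - 2)*M = -420 + 4*M)
1/(C(25, A(5, -22)) + W(-168, 97)) = 1/(-705 + (-420 + 4*(-168))) = 1/(-705 + (-420 - 672)) = 1/(-705 - 1092) = 1/(-1797) = -1/1797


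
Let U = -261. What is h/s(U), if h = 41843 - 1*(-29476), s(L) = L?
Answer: -23773/87 ≈ -273.25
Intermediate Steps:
h = 71319 (h = 41843 + 29476 = 71319)
h/s(U) = 71319/(-261) = 71319*(-1/261) = -23773/87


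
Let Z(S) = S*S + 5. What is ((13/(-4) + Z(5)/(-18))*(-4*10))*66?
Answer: 12980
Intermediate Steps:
Z(S) = 5 + S**2 (Z(S) = S**2 + 5 = 5 + S**2)
((13/(-4) + Z(5)/(-18))*(-4*10))*66 = ((13/(-4) + (5 + 5**2)/(-18))*(-4*10))*66 = ((13*(-1/4) + (5 + 25)*(-1/18))*(-40))*66 = ((-13/4 + 30*(-1/18))*(-40))*66 = ((-13/4 - 5/3)*(-40))*66 = -59/12*(-40)*66 = (590/3)*66 = 12980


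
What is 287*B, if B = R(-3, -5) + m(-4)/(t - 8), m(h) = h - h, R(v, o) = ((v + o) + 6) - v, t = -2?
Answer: 287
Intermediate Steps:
R(v, o) = 6 + o (R(v, o) = ((o + v) + 6) - v = (6 + o + v) - v = 6 + o)
m(h) = 0
B = 1 (B = (6 - 5) + 0/(-2 - 8) = 1 + 0/(-10) = 1 + 0*(-⅒) = 1 + 0 = 1)
287*B = 287*1 = 287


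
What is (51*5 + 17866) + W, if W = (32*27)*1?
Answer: 18985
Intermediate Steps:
W = 864 (W = 864*1 = 864)
(51*5 + 17866) + W = (51*5 + 17866) + 864 = (255 + 17866) + 864 = 18121 + 864 = 18985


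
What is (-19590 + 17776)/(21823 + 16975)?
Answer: -907/19399 ≈ -0.046755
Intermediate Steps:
(-19590 + 17776)/(21823 + 16975) = -1814/38798 = -1814*1/38798 = -907/19399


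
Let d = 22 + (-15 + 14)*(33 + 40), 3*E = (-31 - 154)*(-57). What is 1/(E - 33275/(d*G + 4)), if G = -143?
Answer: 7297/25615680 ≈ 0.00028486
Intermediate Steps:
E = 3515 (E = ((-31 - 154)*(-57))/3 = (-185*(-57))/3 = (1/3)*10545 = 3515)
d = -51 (d = 22 - 1*73 = 22 - 73 = -51)
1/(E - 33275/(d*G + 4)) = 1/(3515 - 33275/(-51*(-143) + 4)) = 1/(3515 - 33275/(7293 + 4)) = 1/(3515 - 33275/7297) = 1/(25615680/7297) = 7297/25615680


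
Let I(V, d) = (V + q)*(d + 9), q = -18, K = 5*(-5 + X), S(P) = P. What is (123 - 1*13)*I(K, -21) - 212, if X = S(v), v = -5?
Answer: 89548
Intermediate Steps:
X = -5
K = -50 (K = 5*(-5 - 5) = 5*(-10) = -50)
I(V, d) = (-18 + V)*(9 + d) (I(V, d) = (V - 18)*(d + 9) = (-18 + V)*(9 + d))
(123 - 1*13)*I(K, -21) - 212 = (123 - 1*13)*(-162 - 18*(-21) + 9*(-50) - 50*(-21)) - 212 = (123 - 13)*(-162 + 378 - 450 + 1050) - 212 = 110*816 - 212 = 89760 - 212 = 89548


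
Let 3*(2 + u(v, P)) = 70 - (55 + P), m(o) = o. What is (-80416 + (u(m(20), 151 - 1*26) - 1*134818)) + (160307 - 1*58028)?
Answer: -338981/3 ≈ -1.1299e+5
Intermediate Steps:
u(v, P) = 3 - P/3 (u(v, P) = -2 + (70 - (55 + P))/3 = -2 + (70 + (-55 - P))/3 = -2 + (15 - P)/3 = -2 + (5 - P/3) = 3 - P/3)
(-80416 + (u(m(20), 151 - 1*26) - 1*134818)) + (160307 - 1*58028) = (-80416 + ((3 - (151 - 1*26)/3) - 1*134818)) + (160307 - 1*58028) = (-80416 + ((3 - (151 - 26)/3) - 134818)) + (160307 - 58028) = (-80416 + ((3 - ⅓*125) - 134818)) + 102279 = (-80416 + ((3 - 125/3) - 134818)) + 102279 = (-80416 + (-116/3 - 134818)) + 102279 = (-80416 - 404570/3) + 102279 = -645818/3 + 102279 = -338981/3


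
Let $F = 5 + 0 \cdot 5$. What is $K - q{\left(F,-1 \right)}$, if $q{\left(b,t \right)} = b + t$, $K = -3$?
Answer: $-7$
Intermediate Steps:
$F = 5$ ($F = 5 + 0 = 5$)
$K - q{\left(F,-1 \right)} = -3 - \left(5 - 1\right) = -3 - 4 = -7$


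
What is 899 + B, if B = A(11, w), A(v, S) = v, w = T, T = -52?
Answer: 910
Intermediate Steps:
w = -52
B = 11
899 + B = 899 + 11 = 910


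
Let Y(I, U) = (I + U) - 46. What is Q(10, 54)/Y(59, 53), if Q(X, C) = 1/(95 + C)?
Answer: 1/9834 ≈ 0.00010169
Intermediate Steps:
Y(I, U) = -46 + I + U
Q(10, 54)/Y(59, 53) = 1/((95 + 54)*(-46 + 59 + 53)) = 1/(149*66) = (1/149)*(1/66) = 1/9834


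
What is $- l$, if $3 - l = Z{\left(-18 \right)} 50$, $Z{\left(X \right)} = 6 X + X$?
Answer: $-6303$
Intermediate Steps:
$Z{\left(X \right)} = 7 X$
$l = 6303$ ($l = 3 - 7 \left(-18\right) 50 = 3 - \left(-126\right) 50 = 3 - -6300 = 3 + 6300 = 6303$)
$- l = \left(-1\right) 6303 = -6303$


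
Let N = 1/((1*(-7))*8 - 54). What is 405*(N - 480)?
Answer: -4276881/22 ≈ -1.9440e+5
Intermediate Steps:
N = -1/110 (N = 1/(-7*8 - 54) = 1/(-56 - 54) = 1/(-110) = -1/110 ≈ -0.0090909)
405*(N - 480) = 405*(-1/110 - 480) = 405*(-52801/110) = -4276881/22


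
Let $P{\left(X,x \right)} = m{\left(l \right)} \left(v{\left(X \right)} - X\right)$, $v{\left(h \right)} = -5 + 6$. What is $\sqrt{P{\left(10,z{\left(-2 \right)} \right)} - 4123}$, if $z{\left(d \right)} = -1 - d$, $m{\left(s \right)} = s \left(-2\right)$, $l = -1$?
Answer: $i \sqrt{4141} \approx 64.351 i$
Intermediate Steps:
$v{\left(h \right)} = 1$
$m{\left(s \right)} = - 2 s$
$P{\left(X,x \right)} = 2 - 2 X$ ($P{\left(X,x \right)} = \left(-2\right) \left(-1\right) \left(1 - X\right) = 2 \left(1 - X\right) = 2 - 2 X$)
$\sqrt{P{\left(10,z{\left(-2 \right)} \right)} - 4123} = \sqrt{\left(2 - 20\right) - 4123} = \sqrt{-18 - 4123} = \sqrt{-4141} = i \sqrt{4141}$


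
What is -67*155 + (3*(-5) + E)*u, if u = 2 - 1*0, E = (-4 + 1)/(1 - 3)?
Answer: -10412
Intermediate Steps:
E = 3/2 (E = -3/(-2) = -3*(-½) = 3/2 ≈ 1.5000)
u = 2 (u = 2 + 0 = 2)
-67*155 + (3*(-5) + E)*u = -67*155 + (3*(-5) + 3/2)*2 = -10385 + (-15 + 3/2)*2 = -10385 - 27/2*2 = -10385 - 27 = -10412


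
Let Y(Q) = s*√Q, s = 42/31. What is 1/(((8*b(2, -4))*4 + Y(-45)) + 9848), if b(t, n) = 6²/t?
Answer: 2504366/26105531029 - 1953*I*√5/52211062058 ≈ 9.5932e-5 - 8.3642e-8*I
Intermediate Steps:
s = 42/31 (s = 42*(1/31) = 42/31 ≈ 1.3548)
b(t, n) = 36/t
Y(Q) = 42*√Q/31
1/(((8*b(2, -4))*4 + Y(-45)) + 9848) = 1/(((8*(36/2))*4 + 42*√(-45)/31) + 9848) = 1/(((8*(36*(½)))*4 + 42*(3*I*√5)/31) + 9848) = 1/(((8*18)*4 + 126*I*√5/31) + 9848) = 1/((144*4 + 126*I*√5/31) + 9848) = 1/((576 + 126*I*√5/31) + 9848) = 1/(10424 + 126*I*√5/31)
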